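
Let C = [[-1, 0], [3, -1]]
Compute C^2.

[[1, 0], [-6, 1]]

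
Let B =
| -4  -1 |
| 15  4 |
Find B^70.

[[1, 0], [0, 1]]

B² = I (check: tr B = 0 and det B = -1), so B^70 = I since 70 is even.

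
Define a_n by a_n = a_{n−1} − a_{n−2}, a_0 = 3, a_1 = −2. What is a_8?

−5

With companion matrix B = [[1, −1], [1, 0]], [a_n, a_{n−1}]ᵀ = B·[a_{n−1}, a_{n−2}]ᵀ, so [a_8, a_7]ᵀ = B⁷·[a_1, a_0]ᵀ.
B⁷ = [[1, −1], [1, 0]], giving [a_8, a_7]ᵀ = [[−5], [−2]].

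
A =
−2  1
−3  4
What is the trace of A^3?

A^2 = [[1, 2], [−6, 13]]
A^3 = [[−8, 9], [−27, 46]]

38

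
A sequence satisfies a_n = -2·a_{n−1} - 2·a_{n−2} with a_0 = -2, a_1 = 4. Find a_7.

With companion matrix A = [[-2, -2], [1, 0]], [a_n, a_{n−1}]ᵀ = A·[a_{n−1}, a_{n−2}]ᵀ, so [a_7, a_6]ᵀ = A⁶·[a_1, a_0]ᵀ.
A⁶ = [[-8, -16], [8, 8]], giving [a_7, a_6]ᵀ = [[0], [16]].

0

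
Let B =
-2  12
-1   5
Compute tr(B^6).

tr B = 3 and det B = 2, so the characteristic polynomial is λ² − (3)λ + (2) with roots 1 and 2.
Eigenvectors give P = [[4, 3], [1, 1]] with P⁻¹ = [[1, -3], [-1, 4]], and B = P·diag(1, 2)·P⁻¹.
Then B^6 = P·diag(1, 64)·P⁻¹ = [[4, 192], [1, 64]] · [[1, -3], [-1, 4]] = [[-188, 756], [-63, 253]].

65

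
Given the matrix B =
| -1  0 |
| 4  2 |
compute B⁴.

B² = [[1, 0], [4, 4]]
B³ = [[-1, 0], [12, 8]]
B⁴ = [[1, 0], [20, 16]]

[[1, 0], [20, 16]]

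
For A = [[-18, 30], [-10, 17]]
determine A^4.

tr A = -1 and det A = -6, so the characteristic polynomial is λ² − (-1)λ + (-6) with roots 2 and -3.
Eigenvectors give P = [[-3, -2], [-2, -1]] with P⁻¹ = [[1, -2], [-2, 3]], and A = P·diag(2, -3)·P⁻¹.
Then A^4 = P·diag(16, 81)·P⁻¹ = [[-48, -162], [-32, -81]] · [[1, -2], [-2, 3]] = [[276, -390], [130, -179]].

[[276, -390], [130, -179]]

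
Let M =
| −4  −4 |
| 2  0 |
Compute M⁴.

[[−64, 0], [0, −64]]

M² = [[8, 16], [−8, −8]]
M³ = [[0, −32], [16, 32]]
M⁴ = [[−64, 0], [0, −64]]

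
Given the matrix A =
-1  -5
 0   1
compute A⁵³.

A² = I (check: tr A = 0 and det A = -1), so A⁵³ = A since 53 is odd.

[[-1, -5], [0, 1]]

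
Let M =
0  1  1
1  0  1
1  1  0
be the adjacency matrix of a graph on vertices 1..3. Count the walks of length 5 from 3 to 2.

The number of length-5 walks from vertex 3 to vertex 2 is entry (3,2) of M^5, where M is the adjacency matrix.
M^2 = [[2, 1, 1], [1, 2, 1], [1, 1, 2]]
M^3 = [[2, 3, 3], [3, 2, 3], [3, 3, 2]]
M^4 = [[6, 5, 5], [5, 6, 5], [5, 5, 6]]
M^5 = [[10, 11, 11], [11, 10, 11], [11, 11, 10]]

11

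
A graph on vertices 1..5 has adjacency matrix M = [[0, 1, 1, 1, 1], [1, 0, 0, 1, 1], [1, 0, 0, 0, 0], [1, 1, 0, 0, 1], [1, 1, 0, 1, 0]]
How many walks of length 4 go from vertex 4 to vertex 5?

The number of length-4 walks from vertex 4 to vertex 5 is entry (4,5) of M⁴, where M is the adjacency matrix.
M² = [[4, 2, 0, 2, 2], [2, 3, 1, 2, 2], [0, 1, 1, 1, 1], [2, 2, 1, 3, 2], [2, 2, 1, 2, 3]]
M³ = [[6, 8, 4, 8, 8], [8, 6, 2, 7, 7], [4, 2, 0, 2, 2], [8, 7, 2, 6, 7], [8, 7, 2, 7, 6]]
M⁴ = [[28, 22, 6, 22, 22], [22, 22, 8, 21, 21], [6, 8, 4, 8, 8], [22, 21, 8, 22, 21], [22, 21, 8, 21, 22]]

21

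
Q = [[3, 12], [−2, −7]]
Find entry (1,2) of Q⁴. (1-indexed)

tr Q = −4 and det Q = 3, so the characteristic polynomial is λ² − (−4)λ + (3) with roots −3 and −1.
Eigenvectors give P = [[−2, −3], [1, 1]] with P⁻¹ = [[1, 3], [−1, −2]], and Q = P·diag(−3, −1)·P⁻¹.
Then Q⁴ = P·diag(81, 1)·P⁻¹ = [[−162, −3], [81, 1]] · [[1, 3], [−1, −2]] = [[−159, −480], [80, 241]].

−480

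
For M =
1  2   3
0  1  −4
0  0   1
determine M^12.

[[1, 24, −492], [0, 1, −48], [0, 0, 1]]

M = I + N where N = [[0, 2, 3], [0, 0, −4], [0, 0, 0]] is strictly upper-triangular, so N^3 = 0.
(I + N)^12 = I + 12·N + 66·N^2 = [[1, 24, −492], [0, 1, −48], [0, 0, 1]].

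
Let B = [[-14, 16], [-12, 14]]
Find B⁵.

[[-224, 256], [-192, 224]]

tr B = 0 and det B = -4, so the characteristic polynomial is λ² − (0)λ + (-4) with roots 2 and -2.
Eigenvectors give P = [[1, 4], [1, 3]] with P⁻¹ = [[-3, 4], [1, -1]], and B = P·diag(2, -2)·P⁻¹.
Then B⁵ = P·diag(32, -32)·P⁻¹ = [[32, -128], [32, -96]] · [[-3, 4], [1, -1]] = [[-224, 256], [-192, 224]].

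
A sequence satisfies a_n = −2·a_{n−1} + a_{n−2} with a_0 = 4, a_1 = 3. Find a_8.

−548

With companion matrix T = [[−2, 1], [1, 0]], [a_n, a_{n−1}]ᵀ = T·[a_{n−1}, a_{n−2}]ᵀ, so [a_8, a_7]ᵀ = T⁷·[a_1, a_0]ᵀ.
T⁷ = [[−408, 169], [169, −70]], giving [a_8, a_7]ᵀ = [[−548], [227]].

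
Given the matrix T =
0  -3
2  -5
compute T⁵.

tr T = -5 and det T = 6, so the characteristic polynomial is λ² − (-5)λ + (6) with roots -2 and -3.
Eigenvectors give P = [[3, 1], [2, 1]] with P⁻¹ = [[1, -1], [-2, 3]], and T = P·diag(-2, -3)·P⁻¹.
Then T⁵ = P·diag(-32, -243)·P⁻¹ = [[-96, -243], [-64, -243]] · [[1, -1], [-2, 3]] = [[390, -633], [422, -665]].

[[390, -633], [422, -665]]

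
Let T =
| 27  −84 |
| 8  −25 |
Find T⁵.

[[1707, −5124], [488, −1465]]

tr T = 2 and det T = −3, so the characteristic polynomial is λ² − (2)λ + (−3) with roots 3 and −1.
Eigenvectors give P = [[−7, 3], [−2, 1]] with P⁻¹ = [[−1, 3], [−2, 7]], and T = P·diag(3, −1)·P⁻¹.
Then T⁵ = P·diag(243, −1)·P⁻¹ = [[−1701, −3], [−486, −1]] · [[−1, 3], [−2, 7]] = [[1707, −5124], [488, −1465]].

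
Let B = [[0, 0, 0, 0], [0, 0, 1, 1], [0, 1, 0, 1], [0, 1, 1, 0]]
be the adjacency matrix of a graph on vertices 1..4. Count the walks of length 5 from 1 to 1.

The number of length-5 walks from vertex 1 to vertex 1 is entry (1,1) of B⁵, where B is the adjacency matrix.
B² = [[0, 0, 0, 0], [0, 2, 1, 1], [0, 1, 2, 1], [0, 1, 1, 2]]
B³ = [[0, 0, 0, 0], [0, 2, 3, 3], [0, 3, 2, 3], [0, 3, 3, 2]]
B⁴ = [[0, 0, 0, 0], [0, 6, 5, 5], [0, 5, 6, 5], [0, 5, 5, 6]]
B⁵ = [[0, 0, 0, 0], [0, 10, 11, 11], [0, 11, 10, 11], [0, 11, 11, 10]]

0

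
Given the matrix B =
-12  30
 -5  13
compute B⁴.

tr B = 1 and det B = -6, so the characteristic polynomial is λ² − (1)λ + (-6) with roots 3 and -2.
Eigenvectors give P = [[2, -3], [1, -1]] with P⁻¹ = [[-1, 3], [-1, 2]], and B = P·diag(3, -2)·P⁻¹.
Then B⁴ = P·diag(81, 16)·P⁻¹ = [[162, -48], [81, -16]] · [[-1, 3], [-1, 2]] = [[-114, 390], [-65, 211]].

[[-114, 390], [-65, 211]]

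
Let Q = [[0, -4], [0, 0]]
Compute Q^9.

[[0, 0], [0, 0]]

Q is strictly triangular, hence nilpotent: Q^2 = 0, so Q^9 = 0.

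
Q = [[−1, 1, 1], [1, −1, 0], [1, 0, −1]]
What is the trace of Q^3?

−15

Q^2 = [[3, −2, −2], [−2, 2, 1], [−2, 1, 2]]
Q^3 = [[−7, 5, 5], [5, −4, −3], [5, −3, −4]]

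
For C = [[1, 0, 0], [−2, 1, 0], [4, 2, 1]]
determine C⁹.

C = I + N where N = [[0, 0, 0], [−2, 0, 0], [4, 2, 0]] is strictly lower-triangular, so N³ = 0.
(I + N)⁹ = I + 9·N + 36·N² = [[1, 0, 0], [−18, 1, 0], [−108, 18, 1]].

[[1, 0, 0], [−18, 1, 0], [−108, 18, 1]]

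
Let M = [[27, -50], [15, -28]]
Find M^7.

[[11703, -23150], [6945, -13762]]

tr M = -1 and det M = -6, so the characteristic polynomial is λ² − (-1)λ + (-6) with roots -3 and 2.
Eigenvectors give P = [[-5, 2], [-3, 1]] with P⁻¹ = [[1, -2], [3, -5]], and M = P·diag(-3, 2)·P⁻¹.
Then M^7 = P·diag(-2187, 128)·P⁻¹ = [[10935, 256], [6561, 128]] · [[1, -2], [3, -5]] = [[11703, -23150], [6945, -13762]].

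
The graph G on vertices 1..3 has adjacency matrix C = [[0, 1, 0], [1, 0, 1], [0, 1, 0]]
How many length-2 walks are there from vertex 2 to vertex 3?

The number of length-2 walks from vertex 2 to vertex 3 is entry (2,3) of C^2, where C is the adjacency matrix.
C^2 = [[1, 0, 1], [0, 2, 0], [1, 0, 1]]

0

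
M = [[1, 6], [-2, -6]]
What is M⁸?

tr M = -5 and det M = 6, so the characteristic polynomial is λ² − (-5)λ + (6) with roots -2 and -3.
Eigenvectors give P = [[-2, -3], [1, 2]] with P⁻¹ = [[-2, -3], [1, 2]], and M = P·diag(-2, -3)·P⁻¹.
Then M⁸ = P·diag(256, 6561)·P⁻¹ = [[-512, -19683], [256, 13122]] · [[-2, -3], [1, 2]] = [[-18659, -37830], [12610, 25476]].

[[-18659, -37830], [12610, 25476]]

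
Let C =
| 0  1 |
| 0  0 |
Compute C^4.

[[0, 0], [0, 0]]

C is strictly triangular, hence nilpotent: C^2 = 0, so C^4 = 0.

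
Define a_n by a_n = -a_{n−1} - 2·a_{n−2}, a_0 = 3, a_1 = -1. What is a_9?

-1

With companion matrix Q = [[-1, -2], [1, 0]], [a_n, a_{n−1}]ᵀ = Q·[a_{n−1}, a_{n−2}]ᵀ, so [a_9, a_8]ᵀ = Q⁸·[a_1, a_0]ᵀ.
Q⁸ = [[-17, -6], [3, -14]], giving [a_9, a_8]ᵀ = [[-1], [-45]].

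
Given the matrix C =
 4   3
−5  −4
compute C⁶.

C² = I (check: tr C = 0 and det C = −1), so C⁶ = I since 6 is even.

[[1, 0], [0, 1]]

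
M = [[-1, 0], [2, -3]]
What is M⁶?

tr M = -4 and det M = 3, so the characteristic polynomial is λ² − (-4)λ + (3) with roots -1 and -3.
Eigenvectors give P = [[1, 0], [1, -1]] with P⁻¹ = [[1, 0], [1, -1]], and M = P·diag(-1, -3)·P⁻¹.
Then M⁶ = P·diag(1, 729)·P⁻¹ = [[1, 0], [1, -729]] · [[1, 0], [1, -1]] = [[1, 0], [-728, 729]].

[[1, 0], [-728, 729]]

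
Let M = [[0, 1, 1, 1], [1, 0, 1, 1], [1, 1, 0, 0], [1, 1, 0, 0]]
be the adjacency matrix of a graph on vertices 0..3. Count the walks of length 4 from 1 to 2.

9

The number of length-4 walks from vertex 1 to vertex 2 is entry (1,2) of M^4, where M is the adjacency matrix.
M^2 = [[3, 2, 1, 1], [2, 3, 1, 1], [1, 1, 2, 2], [1, 1, 2, 2]]
M^3 = [[4, 5, 5, 5], [5, 4, 5, 5], [5, 5, 2, 2], [5, 5, 2, 2]]
M^4 = [[15, 14, 9, 9], [14, 15, 9, 9], [9, 9, 10, 10], [9, 9, 10, 10]]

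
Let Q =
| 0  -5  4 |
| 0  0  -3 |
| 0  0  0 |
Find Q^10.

Q is strictly triangular, hence nilpotent: Q^3 = 0, so Q^10 = 0.

[[0, 0, 0], [0, 0, 0], [0, 0, 0]]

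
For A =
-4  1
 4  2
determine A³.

A² = [[20, -2], [-8, 8]]
A³ = [[-88, 16], [64, 8]]

[[-88, 16], [64, 8]]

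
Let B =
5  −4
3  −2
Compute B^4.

[[61, −60], [45, −44]]

tr B = 3 and det B = 2, so the characteristic polynomial is λ² − (3)λ + (2) with roots 1 and 2.
Eigenvectors give P = [[1, 4], [1, 3]] with P⁻¹ = [[−3, 4], [1, −1]], and B = P·diag(1, 2)·P⁻¹.
Then B^4 = P·diag(1, 16)·P⁻¹ = [[1, 64], [1, 48]] · [[−3, 4], [1, −1]] = [[61, −60], [45, −44]].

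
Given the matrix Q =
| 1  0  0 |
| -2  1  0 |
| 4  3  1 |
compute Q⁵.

[[1, 0, 0], [-10, 1, 0], [-40, 15, 1]]

Q = I + N where N = [[0, 0, 0], [-2, 0, 0], [4, 3, 0]] is strictly lower-triangular, so N³ = 0.
(I + N)⁵ = I + 5·N + 10·N² = [[1, 0, 0], [-10, 1, 0], [-40, 15, 1]].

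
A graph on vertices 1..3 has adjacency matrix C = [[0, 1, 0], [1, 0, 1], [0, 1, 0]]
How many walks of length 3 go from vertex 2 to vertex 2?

0

The number of length-3 walks from vertex 2 to vertex 2 is entry (2,2) of C³, where C is the adjacency matrix.
C² = [[1, 0, 1], [0, 2, 0], [1, 0, 1]]
C³ = [[0, 2, 0], [2, 0, 2], [0, 2, 0]]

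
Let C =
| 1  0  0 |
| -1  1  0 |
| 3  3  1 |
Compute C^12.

C = I + N where N = [[0, 0, 0], [-1, 0, 0], [3, 3, 0]] is strictly lower-triangular, so N^3 = 0.
(I + N)^12 = I + 12·N + 66·N^2 = [[1, 0, 0], [-12, 1, 0], [-162, 36, 1]].

[[1, 0, 0], [-12, 1, 0], [-162, 36, 1]]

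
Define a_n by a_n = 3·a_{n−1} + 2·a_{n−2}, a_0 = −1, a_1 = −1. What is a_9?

With companion matrix Q = [[3, 2], [1, 0]], [a_n, a_{n−1}]ᵀ = Q·[a_{n−1}, a_{n−2}]ᵀ, so [a_9, a_8]ᵀ = Q^8·[a_1, a_0]ᵀ.
Q^8 = [[22363, 12558], [6279, 3526]], giving [a_9, a_8]ᵀ = [[−34921], [−9805]].

−34921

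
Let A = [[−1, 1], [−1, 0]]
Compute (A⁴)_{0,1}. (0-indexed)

A² = [[0, −1], [1, −1]]
A³ = [[1, 0], [0, 1]]
A⁴ = [[−1, 1], [−1, 0]]

1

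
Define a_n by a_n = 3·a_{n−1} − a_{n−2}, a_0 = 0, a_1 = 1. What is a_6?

144

With companion matrix M = [[3, −1], [1, 0]], [a_n, a_{n−1}]ᵀ = M·[a_{n−1}, a_{n−2}]ᵀ, so [a_6, a_5]ᵀ = M⁵·[a_1, a_0]ᵀ.
M⁵ = [[144, −55], [55, −21]], giving [a_6, a_5]ᵀ = [[144], [55]].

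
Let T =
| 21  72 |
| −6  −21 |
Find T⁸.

[[6561, 0], [0, 6561]]

tr T = 0 and det T = −9, so the characteristic polynomial is λ² − (0)λ + (−9) with roots −3 and 3.
Eigenvectors give P = [[3, 4], [−1, −1]] with P⁻¹ = [[−1, −4], [1, 3]], and T = P·diag(−3, 3)·P⁻¹.
Then T⁸ = P·diag(6561, 6561)·P⁻¹ = [[19683, 26244], [−6561, −6561]] · [[−1, −4], [1, 3]] = [[6561, 0], [0, 6561]].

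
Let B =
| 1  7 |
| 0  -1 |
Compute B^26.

[[1, 0], [0, 1]]

B² = I (check: tr B = 0 and det B = -1), so B^26 = I since 26 is even.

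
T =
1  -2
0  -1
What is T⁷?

[[1, -2], [0, -1]]

T² = I (check: tr T = 0 and det T = -1), so T⁷ = T since 7 is odd.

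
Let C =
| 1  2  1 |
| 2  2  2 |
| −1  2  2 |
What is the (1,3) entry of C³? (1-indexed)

34

C² = [[4, 8, 7], [4, 12, 10], [1, 6, 7]]
C³ = [[13, 38, 34], [18, 52, 48], [6, 28, 27]]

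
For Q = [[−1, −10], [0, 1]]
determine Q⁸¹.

[[−1, −10], [0, 1]]

Q² = I (check: tr Q = 0 and det Q = −1), so Q⁸¹ = Q since 81 is odd.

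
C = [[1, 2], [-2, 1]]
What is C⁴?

[[-7, -24], [24, -7]]

C² = [[-3, 4], [-4, -3]]
C³ = [[-11, -2], [2, -11]]
C⁴ = [[-7, -24], [24, -7]]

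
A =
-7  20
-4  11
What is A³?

tr A = 4 and det A = 3, so the characteristic polynomial is λ² − (4)λ + (3) with roots 3 and 1.
Eigenvectors give P = [[2, 5], [1, 2]] with P⁻¹ = [[-2, 5], [1, -2]], and A = P·diag(3, 1)·P⁻¹.
Then A³ = P·diag(27, 1)·P⁻¹ = [[54, 5], [27, 2]] · [[-2, 5], [1, -2]] = [[-103, 260], [-52, 131]].

[[-103, 260], [-52, 131]]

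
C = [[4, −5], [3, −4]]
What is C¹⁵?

[[4, −5], [3, −4]]

C² = I (check: tr C = 0 and det C = −1), so C¹⁵ = C since 15 is odd.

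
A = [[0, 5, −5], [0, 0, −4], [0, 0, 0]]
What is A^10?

A is strictly triangular, hence nilpotent: A^3 = 0, so A^10 = 0.

[[0, 0, 0], [0, 0, 0], [0, 0, 0]]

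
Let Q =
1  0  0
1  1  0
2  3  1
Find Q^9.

[[1, 0, 0], [9, 1, 0], [126, 27, 1]]

Q = I + N where N = [[0, 0, 0], [1, 0, 0], [2, 3, 0]] is strictly lower-triangular, so N^3 = 0.
(I + N)^9 = I + 9·N + 36·N^2 = [[1, 0, 0], [9, 1, 0], [126, 27, 1]].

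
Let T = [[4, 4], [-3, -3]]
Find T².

[[4, 4], [-3, -3]]

T² = T (a projection; rank 1, trace 1), so T² = T.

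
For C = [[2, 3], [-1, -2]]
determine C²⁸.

[[1, 0], [0, 1]]

C² = I (check: tr C = 0 and det C = -1), so C²⁸ = I since 28 is even.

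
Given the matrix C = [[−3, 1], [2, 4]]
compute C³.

[[−31, 15], [30, 74]]

C² = [[11, 1], [2, 18]]
C³ = [[−31, 15], [30, 74]]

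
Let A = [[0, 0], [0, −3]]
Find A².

[[0, 0], [0, 9]]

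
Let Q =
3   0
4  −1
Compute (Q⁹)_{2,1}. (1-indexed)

19684

tr Q = 2 and det Q = −3, so the characteristic polynomial is λ² − (2)λ + (−3) with roots −1 and 3.
Eigenvectors give P = [[0, 1], [−1, 1]] with P⁻¹ = [[1, −1], [1, 0]], and Q = P·diag(−1, 3)·P⁻¹.
Then Q⁹ = P·diag(−1, 19683)·P⁻¹ = [[0, 19683], [1, 19683]] · [[1, −1], [1, 0]] = [[19683, 0], [19684, −1]].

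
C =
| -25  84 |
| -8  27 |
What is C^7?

tr C = 2 and det C = -3, so the characteristic polynomial is λ² − (2)λ + (-3) with roots -1 and 3.
Eigenvectors give P = [[7, 3], [2, 1]] with P⁻¹ = [[1, -3], [-2, 7]], and C = P·diag(-1, 3)·P⁻¹.
Then C^7 = P·diag(-1, 2187)·P⁻¹ = [[-7, 6561], [-2, 2187]] · [[1, -3], [-2, 7]] = [[-13129, 45948], [-4376, 15315]].

[[-13129, 45948], [-4376, 15315]]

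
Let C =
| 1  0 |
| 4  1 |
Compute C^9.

C = I + N where N = [[0, 0], [4, 0]] is strictly lower-triangular, so N^2 = 0.
(I + N)^9 = I + 9·N = [[1, 0], [36, 1]].

[[1, 0], [36, 1]]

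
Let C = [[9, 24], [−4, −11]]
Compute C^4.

[[−159, −480], [80, 241]]

tr C = −2 and det C = −3, so the characteristic polynomial is λ² − (−2)λ + (−3) with roots −3 and 1.
Eigenvectors give P = [[2, −3], [−1, 1]] with P⁻¹ = [[−1, −3], [−1, −2]], and C = P·diag(−3, 1)·P⁻¹.
Then C^4 = P·diag(81, 1)·P⁻¹ = [[162, −3], [−81, 1]] · [[−1, −3], [−1, −2]] = [[−159, −480], [80, 241]].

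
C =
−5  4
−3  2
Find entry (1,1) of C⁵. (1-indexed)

−125

tr C = −3 and det C = 2, so the characteristic polynomial is λ² − (−3)λ + (2) with roots −2 and −1.
Eigenvectors give P = [[−4, 1], [−3, 1]] with P⁻¹ = [[−1, 1], [−3, 4]], and C = P·diag(−2, −1)·P⁻¹.
Then C⁵ = P·diag(−32, −1)·P⁻¹ = [[128, −1], [96, −1]] · [[−1, 1], [−3, 4]] = [[−125, 124], [−93, 92]].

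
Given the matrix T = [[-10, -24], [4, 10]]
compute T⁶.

[[64, 0], [0, 64]]

tr T = 0 and det T = -4, so the characteristic polynomial is λ² − (0)λ + (-4) with roots 2 and -2.
Eigenvectors give P = [[2, 3], [-1, -1]] with P⁻¹ = [[-1, -3], [1, 2]], and T = P·diag(2, -2)·P⁻¹.
Then T⁶ = P·diag(64, 64)·P⁻¹ = [[128, 192], [-64, -64]] · [[-1, -3], [1, 2]] = [[64, 0], [0, 64]].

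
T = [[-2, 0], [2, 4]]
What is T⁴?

[[16, 0], [80, 256]]

T² = [[4, 0], [4, 16]]
T³ = [[-8, 0], [24, 64]]
T⁴ = [[16, 0], [80, 256]]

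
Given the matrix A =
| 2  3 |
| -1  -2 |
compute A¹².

[[1, 0], [0, 1]]

A² = I (check: tr A = 0 and det A = -1), so A¹² = I since 12 is even.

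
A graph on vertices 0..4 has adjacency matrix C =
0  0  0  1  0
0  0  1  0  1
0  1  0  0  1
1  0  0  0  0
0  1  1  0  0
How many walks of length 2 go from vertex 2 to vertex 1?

1

The number of length-2 walks from vertex 2 to vertex 1 is entry (2,1) of C², where C is the adjacency matrix.
C² = [[1, 0, 0, 0, 0], [0, 2, 1, 0, 1], [0, 1, 2, 0, 1], [0, 0, 0, 1, 0], [0, 1, 1, 0, 2]]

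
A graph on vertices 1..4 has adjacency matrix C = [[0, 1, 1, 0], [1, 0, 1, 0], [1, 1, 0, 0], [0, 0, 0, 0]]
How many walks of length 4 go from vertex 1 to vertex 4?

0

The number of length-4 walks from vertex 1 to vertex 4 is entry (1,4) of C⁴, where C is the adjacency matrix.
C² = [[2, 1, 1, 0], [1, 2, 1, 0], [1, 1, 2, 0], [0, 0, 0, 0]]
C³ = [[2, 3, 3, 0], [3, 2, 3, 0], [3, 3, 2, 0], [0, 0, 0, 0]]
C⁴ = [[6, 5, 5, 0], [5, 6, 5, 0], [5, 5, 6, 0], [0, 0, 0, 0]]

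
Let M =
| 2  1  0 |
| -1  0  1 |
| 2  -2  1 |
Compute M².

[[3, 2, 1], [0, -3, 1], [8, 0, -1]]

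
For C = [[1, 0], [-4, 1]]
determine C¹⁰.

[[1, 0], [-40, 1]]

C = I + N where N = [[0, 0], [-4, 0]] is strictly lower-triangular, so N² = 0.
(I + N)¹⁰ = I + 10·N = [[1, 0], [-40, 1]].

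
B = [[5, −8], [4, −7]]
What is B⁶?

tr B = −2 and det B = −3, so the characteristic polynomial is λ² − (−2)λ + (−3) with roots 1 and −3.
Eigenvectors give P = [[2, 1], [1, 1]] with P⁻¹ = [[1, −1], [−1, 2]], and B = P·diag(1, −3)·P⁻¹.
Then B⁶ = P·diag(1, 729)·P⁻¹ = [[2, 729], [1, 729]] · [[1, −1], [−1, 2]] = [[−727, 1456], [−728, 1457]].

[[−727, 1456], [−728, 1457]]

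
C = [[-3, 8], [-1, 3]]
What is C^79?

C² = I (check: tr C = 0 and det C = -1), so C^79 = C since 79 is odd.

[[-3, 8], [-1, 3]]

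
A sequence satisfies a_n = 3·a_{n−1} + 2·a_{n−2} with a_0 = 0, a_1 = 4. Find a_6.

With companion matrix Q = [[3, 2], [1, 0]], [a_n, a_{n−1}]ᵀ = Q·[a_{n−1}, a_{n−2}]ᵀ, so [a_6, a_5]ᵀ = Q⁵·[a_1, a_0]ᵀ.
Q⁵ = [[495, 278], [139, 78]], giving [a_6, a_5]ᵀ = [[1980], [556]].

1980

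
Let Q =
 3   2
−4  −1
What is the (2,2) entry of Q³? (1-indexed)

−9

Q² = [[1, 4], [−8, −7]]
Q³ = [[−13, −2], [4, −9]]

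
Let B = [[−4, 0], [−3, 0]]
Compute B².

[[16, 0], [12, 0]]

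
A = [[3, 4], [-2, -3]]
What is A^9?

[[3, 4], [-2, -3]]

A² = I (check: tr A = 0 and det A = -1), so A^9 = A since 9 is odd.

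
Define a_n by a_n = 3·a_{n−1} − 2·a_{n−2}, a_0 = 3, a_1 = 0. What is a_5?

With companion matrix Q = [[3, −2], [1, 0]], [a_n, a_{n−1}]ᵀ = Q·[a_{n−1}, a_{n−2}]ᵀ, so [a_5, a_4]ᵀ = Q⁴·[a_1, a_0]ᵀ.
Q⁴ = [[31, −30], [15, −14]], giving [a_5, a_4]ᵀ = [[−90], [−42]].

−90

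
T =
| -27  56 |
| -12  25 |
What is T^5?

[[-1707, 3416], [-732, 1465]]

tr T = -2 and det T = -3, so the characteristic polynomial is λ² − (-2)λ + (-3) with roots -3 and 1.
Eigenvectors give P = [[7, -2], [3, -1]] with P⁻¹ = [[1, -2], [3, -7]], and T = P·diag(-3, 1)·P⁻¹.
Then T^5 = P·diag(-243, 1)·P⁻¹ = [[-1701, -2], [-729, -1]] · [[1, -2], [3, -7]] = [[-1707, 3416], [-732, 1465]].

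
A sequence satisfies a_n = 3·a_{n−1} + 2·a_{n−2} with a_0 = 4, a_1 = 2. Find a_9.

With companion matrix M = [[3, 2], [1, 0]], [a_n, a_{n−1}]ᵀ = M·[a_{n−1}, a_{n−2}]ᵀ, so [a_9, a_8]ᵀ = M^8·[a_1, a_0]ᵀ.
M^8 = [[22363, 12558], [6279, 3526]], giving [a_9, a_8]ᵀ = [[94958], [26662]].

94958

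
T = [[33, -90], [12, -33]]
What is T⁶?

tr T = 0 and det T = -9, so the characteristic polynomial is λ² − (0)λ + (-9) with roots -3 and 3.
Eigenvectors give P = [[-5, 3], [-2, 1]] with P⁻¹ = [[1, -3], [2, -5]], and T = P·diag(-3, 3)·P⁻¹.
Then T⁶ = P·diag(729, 729)·P⁻¹ = [[-3645, 2187], [-1458, 729]] · [[1, -3], [2, -5]] = [[729, 0], [0, 729]].

[[729, 0], [0, 729]]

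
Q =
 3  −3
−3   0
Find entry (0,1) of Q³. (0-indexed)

−54

Q² = [[18, −9], [−9, 9]]
Q³ = [[81, −54], [−54, 27]]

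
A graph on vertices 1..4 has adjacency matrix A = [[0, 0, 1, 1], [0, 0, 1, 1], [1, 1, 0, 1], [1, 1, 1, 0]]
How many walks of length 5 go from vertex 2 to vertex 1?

The number of length-5 walks from vertex 2 to vertex 1 is entry (2,1) of A⁵, where A is the adjacency matrix.
A² = [[2, 2, 1, 1], [2, 2, 1, 1], [1, 1, 3, 2], [1, 1, 2, 3]]
A³ = [[2, 2, 5, 5], [2, 2, 5, 5], [5, 5, 4, 5], [5, 5, 5, 4]]
A⁴ = [[10, 10, 9, 9], [10, 10, 9, 9], [9, 9, 15, 14], [9, 9, 14, 15]]
A⁵ = [[18, 18, 29, 29], [18, 18, 29, 29], [29, 29, 32, 33], [29, 29, 33, 32]]

18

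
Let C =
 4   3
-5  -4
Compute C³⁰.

C² = I (check: tr C = 0 and det C = -1), so C³⁰ = I since 30 is even.

[[1, 0], [0, 1]]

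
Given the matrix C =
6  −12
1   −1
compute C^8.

[[25476, −75660], [6305, −18659]]

tr C = 5 and det C = 6, so the characteristic polynomial is λ² − (5)λ + (6) with roots 2 and 3.
Eigenvectors give P = [[3, −4], [1, −1]] with P⁻¹ = [[−1, 4], [−1, 3]], and C = P·diag(2, 3)·P⁻¹.
Then C^8 = P·diag(256, 6561)·P⁻¹ = [[768, −26244], [256, −6561]] · [[−1, 4], [−1, 3]] = [[25476, −75660], [6305, −18659]].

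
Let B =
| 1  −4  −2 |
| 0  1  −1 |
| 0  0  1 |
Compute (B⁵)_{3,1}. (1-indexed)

0

B = I + N where N = [[0, −4, −2], [0, 0, −1], [0, 0, 0]] is strictly upper-triangular, so N³ = 0.
(I + N)⁵ = I + 5·N + 10·N² = [[1, −20, 30], [0, 1, −5], [0, 0, 1]].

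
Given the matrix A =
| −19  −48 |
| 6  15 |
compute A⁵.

tr A = −4 and det A = 3, so the characteristic polynomial is λ² − (−4)λ + (3) with roots −3 and −1.
Eigenvectors give P = [[−3, −8], [1, 3]] with P⁻¹ = [[−3, −8], [1, 3]], and A = P·diag(−3, −1)·P⁻¹.
Then A⁵ = P·diag(−243, −1)·P⁻¹ = [[729, 8], [−243, −3]] · [[−3, −8], [1, 3]] = [[−2179, −5808], [726, 1935]].

[[−2179, −5808], [726, 1935]]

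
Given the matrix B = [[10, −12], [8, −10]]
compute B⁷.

tr B = 0 and det B = −4, so the characteristic polynomial is λ² − (0)λ + (−4) with roots −2 and 2.
Eigenvectors give P = [[1, −3], [1, −2]] with P⁻¹ = [[−2, 3], [−1, 1]], and B = P·diag(−2, 2)·P⁻¹.
Then B⁷ = P·diag(−128, 128)·P⁻¹ = [[−128, −384], [−128, −256]] · [[−2, 3], [−1, 1]] = [[640, −768], [512, −640]].

[[640, −768], [512, −640]]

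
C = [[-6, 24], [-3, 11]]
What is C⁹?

[[-152856, 460104], [-57513, 173051]]

tr C = 5 and det C = 6, so the characteristic polynomial is λ² − (5)λ + (6) with roots 2 and 3.
Eigenvectors give P = [[3, -8], [1, -3]] with P⁻¹ = [[3, -8], [1, -3]], and C = P·diag(2, 3)·P⁻¹.
Then C⁹ = P·diag(512, 19683)·P⁻¹ = [[1536, -157464], [512, -59049]] · [[3, -8], [1, -3]] = [[-152856, 460104], [-57513, 173051]].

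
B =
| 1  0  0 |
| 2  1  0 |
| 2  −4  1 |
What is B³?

[[1, 0, 0], [6, 1, 0], [−18, −12, 1]]

B = I + N where N = [[0, 0, 0], [2, 0, 0], [2, −4, 0]] is strictly lower-triangular, so N³ = 0.
(I + N)³ = I + 3·N + 3·N² = [[1, 0, 0], [6, 1, 0], [−18, −12, 1]].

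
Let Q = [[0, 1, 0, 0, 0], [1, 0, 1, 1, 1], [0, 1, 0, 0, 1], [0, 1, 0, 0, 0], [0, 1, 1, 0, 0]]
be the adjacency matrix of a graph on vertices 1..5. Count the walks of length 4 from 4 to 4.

4

The number of length-4 walks from vertex 4 to vertex 4 is entry (4,4) of Q⁴, where Q is the adjacency matrix.
Q² = [[1, 0, 1, 1, 1], [0, 4, 1, 0, 1], [1, 1, 2, 1, 1], [1, 0, 1, 1, 1], [1, 1, 1, 1, 2]]
Q³ = [[0, 4, 1, 0, 1], [4, 2, 5, 4, 5], [1, 5, 2, 1, 3], [0, 4, 1, 0, 1], [1, 5, 3, 1, 2]]
Q⁴ = [[4, 2, 5, 4, 5], [2, 18, 7, 2, 7], [5, 7, 8, 5, 7], [4, 2, 5, 4, 5], [5, 7, 7, 5, 8]]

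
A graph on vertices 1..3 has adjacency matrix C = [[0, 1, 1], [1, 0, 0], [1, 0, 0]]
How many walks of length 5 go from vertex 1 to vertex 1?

0

The number of length-5 walks from vertex 1 to vertex 1 is entry (1,1) of C^5, where C is the adjacency matrix.
C^2 = [[2, 0, 0], [0, 1, 1], [0, 1, 1]]
C^3 = [[0, 2, 2], [2, 0, 0], [2, 0, 0]]
C^4 = [[4, 0, 0], [0, 2, 2], [0, 2, 2]]
C^5 = [[0, 4, 4], [4, 0, 0], [4, 0, 0]]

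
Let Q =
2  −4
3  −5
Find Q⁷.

[[380, −508], [381, −509]]

tr Q = −3 and det Q = 2, so the characteristic polynomial is λ² − (−3)λ + (2) with roots −1 and −2.
Eigenvectors give P = [[4, 1], [3, 1]] with P⁻¹ = [[1, −1], [−3, 4]], and Q = P·diag(−1, −2)·P⁻¹.
Then Q⁷ = P·diag(−1, −128)·P⁻¹ = [[−4, −128], [−3, −128]] · [[1, −1], [−3, 4]] = [[380, −508], [381, −509]].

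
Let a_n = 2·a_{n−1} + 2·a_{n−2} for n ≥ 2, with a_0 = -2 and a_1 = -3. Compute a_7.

With companion matrix M = [[2, 2], [1, 0]], [a_n, a_{n−1}]ᵀ = M·[a_{n−1}, a_{n−2}]ᵀ, so [a_7, a_6]ᵀ = M^6·[a_1, a_0]ᵀ.
M^6 = [[328, 240], [120, 88]], giving [a_7, a_6]ᵀ = [[-1464], [-536]].

-1464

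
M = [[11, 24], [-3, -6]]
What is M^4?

[[601, 1560], [-195, -504]]

tr M = 5 and det M = 6, so the characteristic polynomial is λ² − (5)λ + (6) with roots 3 and 2.
Eigenvectors give P = [[-3, 8], [1, -3]] with P⁻¹ = [[-3, -8], [-1, -3]], and M = P·diag(3, 2)·P⁻¹.
Then M^4 = P·diag(81, 16)·P⁻¹ = [[-243, 128], [81, -48]] · [[-3, -8], [-1, -3]] = [[601, 1560], [-195, -504]].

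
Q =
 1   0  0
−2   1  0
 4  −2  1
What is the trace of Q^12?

3

Q = I + N where N = [[0, 0, 0], [−2, 0, 0], [4, −2, 0]] is strictly lower-triangular, so N^3 = 0.
(I + N)^12 = I + 12·N + 66·N^2 = [[1, 0, 0], [−24, 1, 0], [312, −24, 1]].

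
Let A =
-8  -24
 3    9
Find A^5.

[[-8, -24], [3, 9]]

A² = A (a projection; rank 1, trace 1), so A^5 = A.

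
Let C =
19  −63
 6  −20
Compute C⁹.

[[3079, −10773], [1026, −3590]]

tr C = −1 and det C = −2, so the characteristic polynomial is λ² − (−1)λ + (−2) with roots −2 and 1.
Eigenvectors give P = [[3, 7], [1, 2]] with P⁻¹ = [[−2, 7], [1, −3]], and C = P·diag(−2, 1)·P⁻¹.
Then C⁹ = P·diag(−512, 1)·P⁻¹ = [[−1536, 7], [−512, 2]] · [[−2, 7], [1, −3]] = [[3079, −10773], [1026, −3590]].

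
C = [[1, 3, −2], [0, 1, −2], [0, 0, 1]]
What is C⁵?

[[1, 15, −70], [0, 1, −10], [0, 0, 1]]

C = I + N where N = [[0, 3, −2], [0, 0, −2], [0, 0, 0]] is strictly upper-triangular, so N³ = 0.
(I + N)⁵ = I + 5·N + 10·N² = [[1, 15, −70], [0, 1, −10], [0, 0, 1]].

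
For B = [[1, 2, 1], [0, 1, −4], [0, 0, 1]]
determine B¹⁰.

[[1, 20, −350], [0, 1, −40], [0, 0, 1]]

B = I + N where N = [[0, 2, 1], [0, 0, −4], [0, 0, 0]] is strictly upper-triangular, so N³ = 0.
(I + N)¹⁰ = I + 10·N + 45·N² = [[1, 20, −350], [0, 1, −40], [0, 0, 1]].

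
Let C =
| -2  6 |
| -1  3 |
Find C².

[[-2, 6], [-1, 3]]

C² = C (a projection; rank 1, trace 1), so C² = C.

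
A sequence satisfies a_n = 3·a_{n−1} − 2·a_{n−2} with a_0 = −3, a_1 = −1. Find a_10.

With companion matrix T = [[3, −2], [1, 0]], [a_n, a_{n−1}]ᵀ = T·[a_{n−1}, a_{n−2}]ᵀ, so [a_10, a_9]ᵀ = T^9·[a_1, a_0]ᵀ.
T^9 = [[1023, −1022], [511, −510]], giving [a_10, a_9]ᵀ = [[2043], [1019]].

2043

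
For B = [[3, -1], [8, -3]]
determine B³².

B² = I (check: tr B = 0 and det B = -1), so B³² = I since 32 is even.

[[1, 0], [0, 1]]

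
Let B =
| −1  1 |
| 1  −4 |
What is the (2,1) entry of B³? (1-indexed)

B² = [[2, −5], [−5, 17]]
B³ = [[−7, 22], [22, −73]]

22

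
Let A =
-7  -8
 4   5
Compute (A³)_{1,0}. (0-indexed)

tr A = -2 and det A = -3, so the characteristic polynomial is λ² − (-2)λ + (-3) with roots 1 and -3.
Eigenvectors give P = [[-1, -2], [1, 1]] with P⁻¹ = [[1, 2], [-1, -1]], and A = P·diag(1, -3)·P⁻¹.
Then A³ = P·diag(1, -27)·P⁻¹ = [[-1, 54], [1, -27]] · [[1, 2], [-1, -1]] = [[-55, -56], [28, 29]].

28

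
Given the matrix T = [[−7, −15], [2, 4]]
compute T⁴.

tr T = −3 and det T = 2, so the characteristic polynomial is λ² − (−3)λ + (2) with roots −2 and −1.
Eigenvectors give P = [[3, 5], [−1, −2]] with P⁻¹ = [[2, 5], [−1, −3]], and T = P·diag(−2, −1)·P⁻¹.
Then T⁴ = P·diag(16, 1)·P⁻¹ = [[48, 5], [−16, −2]] · [[2, 5], [−1, −3]] = [[91, 225], [−30, −74]].

[[91, 225], [−30, −74]]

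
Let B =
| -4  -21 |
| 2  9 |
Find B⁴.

[[-374, -1365], [130, 471]]

tr B = 5 and det B = 6, so the characteristic polynomial is λ² − (5)λ + (6) with roots 3 and 2.
Eigenvectors give P = [[-3, 7], [1, -2]] with P⁻¹ = [[2, 7], [1, 3]], and B = P·diag(3, 2)·P⁻¹.
Then B⁴ = P·diag(81, 16)·P⁻¹ = [[-243, 112], [81, -32]] · [[2, 7], [1, 3]] = [[-374, -1365], [130, 471]].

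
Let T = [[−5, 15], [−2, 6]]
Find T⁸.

T² = T (a projection; rank 1, trace 1), so T⁸ = T.

[[−5, 15], [−2, 6]]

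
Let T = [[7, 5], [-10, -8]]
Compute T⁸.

tr T = -1 and det T = -6, so the characteristic polynomial is λ² − (-1)λ + (-6) with roots 2 and -3.
Eigenvectors give P = [[1, 1], [-1, -2]] with P⁻¹ = [[2, 1], [-1, -1]], and T = P·diag(2, -3)·P⁻¹.
Then T⁸ = P·diag(256, 6561)·P⁻¹ = [[256, 6561], [-256, -13122]] · [[2, 1], [-1, -1]] = [[-6049, -6305], [12610, 12866]].

[[-6049, -6305], [12610, 12866]]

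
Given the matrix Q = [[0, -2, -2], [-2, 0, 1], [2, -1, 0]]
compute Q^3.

[[-8, 2, 2], [2, -8, -1], [-2, 1, -8]]

Q^2 = [[0, 2, -2], [2, 3, 4], [2, -4, -5]]
Q^3 = [[-8, 2, 2], [2, -8, -1], [-2, 1, -8]]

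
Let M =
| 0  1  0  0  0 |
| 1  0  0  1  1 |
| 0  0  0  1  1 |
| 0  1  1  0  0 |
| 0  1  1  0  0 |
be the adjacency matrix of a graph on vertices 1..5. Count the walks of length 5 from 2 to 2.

The number of length-5 walks from vertex 2 to vertex 2 is entry (2,2) of M⁵, where M is the adjacency matrix.
M² = [[1, 0, 0, 1, 1], [0, 3, 2, 0, 0], [0, 2, 2, 0, 0], [1, 0, 0, 2, 2], [1, 0, 0, 2, 2]]
M³ = [[0, 3, 2, 0, 0], [3, 0, 0, 5, 5], [2, 0, 0, 4, 4], [0, 5, 4, 0, 0], [0, 5, 4, 0, 0]]
M⁴ = [[3, 0, 0, 5, 5], [0, 13, 10, 0, 0], [0, 10, 8, 0, 0], [5, 0, 0, 9, 9], [5, 0, 0, 9, 9]]
M⁵ = [[0, 13, 10, 0, 0], [13, 0, 0, 23, 23], [10, 0, 0, 18, 18], [0, 23, 18, 0, 0], [0, 23, 18, 0, 0]]

0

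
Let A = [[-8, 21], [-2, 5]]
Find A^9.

tr A = -3 and det A = 2, so the characteristic polynomial is λ² − (-3)λ + (2) with roots -2 and -1.
Eigenvectors give P = [[7, -3], [2, -1]] with P⁻¹ = [[1, -3], [2, -7]], and A = P·diag(-2, -1)·P⁻¹.
Then A^9 = P·diag(-512, -1)·P⁻¹ = [[-3584, 3], [-1024, 1]] · [[1, -3], [2, -7]] = [[-3578, 10731], [-1022, 3065]].

[[-3578, 10731], [-1022, 3065]]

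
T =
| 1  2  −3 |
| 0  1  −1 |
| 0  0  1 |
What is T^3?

[[1, 6, −15], [0, 1, −3], [0, 0, 1]]

T = I + N where N = [[0, 2, −3], [0, 0, −1], [0, 0, 0]] is strictly upper-triangular, so N^3 = 0.
(I + N)^3 = I + 3·N + 3·N^2 = [[1, 6, −15], [0, 1, −3], [0, 0, 1]].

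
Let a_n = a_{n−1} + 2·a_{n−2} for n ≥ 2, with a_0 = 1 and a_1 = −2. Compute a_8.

−84

With companion matrix Q = [[1, 2], [1, 0]], [a_n, a_{n−1}]ᵀ = Q·[a_{n−1}, a_{n−2}]ᵀ, so [a_8, a_7]ᵀ = Q^7·[a_1, a_0]ᵀ.
Q^7 = [[85, 86], [43, 42]], giving [a_8, a_7]ᵀ = [[−84], [−44]].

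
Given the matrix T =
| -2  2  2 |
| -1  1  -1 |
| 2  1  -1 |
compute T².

[[6, 0, -8], [-1, -2, -2], [-7, 4, 4]]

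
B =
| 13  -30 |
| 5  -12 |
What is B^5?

tr B = 1 and det B = -6, so the characteristic polynomial is λ² − (1)λ + (-6) with roots 3 and -2.
Eigenvectors give P = [[3, -2], [1, -1]] with P⁻¹ = [[1, -2], [1, -3]], and B = P·diag(3, -2)·P⁻¹.
Then B^5 = P·diag(243, -32)·P⁻¹ = [[729, 64], [243, 32]] · [[1, -2], [1, -3]] = [[793, -1650], [275, -582]].

[[793, -1650], [275, -582]]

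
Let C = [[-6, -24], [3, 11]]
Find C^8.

tr C = 5 and det C = 6, so the characteristic polynomial is λ² − (5)λ + (6) with roots 2 and 3.
Eigenvectors give P = [[-3, -8], [1, 3]] with P⁻¹ = [[-3, -8], [1, 3]], and C = P·diag(2, 3)·P⁻¹.
Then C^8 = P·diag(256, 6561)·P⁻¹ = [[-768, -52488], [256, 19683]] · [[-3, -8], [1, 3]] = [[-50184, -151320], [18915, 57001]].

[[-50184, -151320], [18915, 57001]]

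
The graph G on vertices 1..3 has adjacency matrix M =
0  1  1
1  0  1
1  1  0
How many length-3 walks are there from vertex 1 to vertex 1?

The number of length-3 walks from vertex 1 to vertex 1 is entry (1,1) of M³, where M is the adjacency matrix.
M² = [[2, 1, 1], [1, 2, 1], [1, 1, 2]]
M³ = [[2, 3, 3], [3, 2, 3], [3, 3, 2]]

2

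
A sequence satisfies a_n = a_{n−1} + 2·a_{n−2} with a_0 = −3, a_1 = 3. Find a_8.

−3

With companion matrix T = [[1, 2], [1, 0]], [a_n, a_{n−1}]ᵀ = T·[a_{n−1}, a_{n−2}]ᵀ, so [a_8, a_7]ᵀ = T^7·[a_1, a_0]ᵀ.
T^7 = [[85, 86], [43, 42]], giving [a_8, a_7]ᵀ = [[−3], [3]].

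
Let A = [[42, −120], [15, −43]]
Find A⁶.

[[−5256, 15960], [−1995, 6049]]

tr A = −1 and det A = −6, so the characteristic polynomial is λ² − (−1)λ + (−6) with roots −3 and 2.
Eigenvectors give P = [[−8, 3], [−3, 1]] with P⁻¹ = [[1, −3], [3, −8]], and A = P·diag(−3, 2)·P⁻¹.
Then A⁶ = P·diag(729, 64)·P⁻¹ = [[−5832, 192], [−2187, 64]] · [[1, −3], [3, −8]] = [[−5256, 15960], [−1995, 6049]].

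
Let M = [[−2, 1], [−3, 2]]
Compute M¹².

M² = I (check: tr M = 0 and det M = −1), so M¹² = I since 12 is even.

[[1, 0], [0, 1]]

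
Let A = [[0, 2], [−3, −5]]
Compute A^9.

tr A = −5 and det A = 6, so the characteristic polynomial is λ² − (−5)λ + (6) with roots −2 and −3.
Eigenvectors give P = [[−1, −2], [1, 3]] with P⁻¹ = [[−3, −2], [1, 1]], and A = P·diag(−2, −3)·P⁻¹.
Then A^9 = P·diag(−512, −19683)·P⁻¹ = [[512, 39366], [−512, −59049]] · [[−3, −2], [1, 1]] = [[37830, 38342], [−57513, −58025]].

[[37830, 38342], [−57513, −58025]]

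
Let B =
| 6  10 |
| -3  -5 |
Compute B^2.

B² = B (a projection; rank 1, trace 1), so B^2 = B.

[[6, 10], [-3, -5]]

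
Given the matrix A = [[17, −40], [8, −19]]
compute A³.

[[113, −280], [56, −139]]

tr A = −2 and det A = −3, so the characteristic polynomial is λ² − (−2)λ + (−3) with roots 1 and −3.
Eigenvectors give P = [[−5, 2], [−2, 1]] with P⁻¹ = [[−1, 2], [−2, 5]], and A = P·diag(1, −3)·P⁻¹.
Then A³ = P·diag(1, −27)·P⁻¹ = [[−5, −54], [−2, −27]] · [[−1, 2], [−2, 5]] = [[113, −280], [56, −139]].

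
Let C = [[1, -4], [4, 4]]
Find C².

[[-15, -20], [20, 0]]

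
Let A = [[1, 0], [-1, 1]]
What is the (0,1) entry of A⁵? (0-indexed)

A = I + N where N = [[0, 0], [-1, 0]] is strictly lower-triangular, so N² = 0.
(I + N)⁵ = I + 5·N = [[1, 0], [-5, 1]].

0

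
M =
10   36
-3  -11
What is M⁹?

tr M = -1 and det M = -2, so the characteristic polynomial is λ² − (-1)λ + (-2) with roots -2 and 1.
Eigenvectors give P = [[-3, 4], [1, -1]] with P⁻¹ = [[1, 4], [1, 3]], and M = P·diag(-2, 1)·P⁻¹.
Then M⁹ = P·diag(-512, 1)·P⁻¹ = [[1536, 4], [-512, -1]] · [[1, 4], [1, 3]] = [[1540, 6156], [-513, -2051]].

[[1540, 6156], [-513, -2051]]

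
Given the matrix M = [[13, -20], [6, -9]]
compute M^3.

[[157, -260], [78, -129]]

tr M = 4 and det M = 3, so the characteristic polynomial is λ² − (4)λ + (3) with roots 3 and 1.
Eigenvectors give P = [[2, -5], [1, -3]] with P⁻¹ = [[3, -5], [1, -2]], and M = P·diag(3, 1)·P⁻¹.
Then M^3 = P·diag(27, 1)·P⁻¹ = [[54, -5], [27, -3]] · [[3, -5], [1, -2]] = [[157, -260], [78, -129]].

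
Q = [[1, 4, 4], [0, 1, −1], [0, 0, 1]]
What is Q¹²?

[[1, 48, −216], [0, 1, −12], [0, 0, 1]]

Q = I + N where N = [[0, 4, 4], [0, 0, −1], [0, 0, 0]] is strictly upper-triangular, so N³ = 0.
(I + N)¹² = I + 12·N + 66·N² = [[1, 48, −216], [0, 1, −12], [0, 0, 1]].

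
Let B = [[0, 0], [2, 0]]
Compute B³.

B is strictly triangular, hence nilpotent: B² = 0, so B³ = 0.

[[0, 0], [0, 0]]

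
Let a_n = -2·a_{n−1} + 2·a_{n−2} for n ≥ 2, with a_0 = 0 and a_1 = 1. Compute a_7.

With companion matrix T = [[-2, 2], [1, 0]], [a_n, a_{n−1}]ᵀ = T·[a_{n−1}, a_{n−2}]ᵀ, so [a_7, a_6]ᵀ = T^6·[a_1, a_0]ᵀ.
T^6 = [[328, -240], [-120, 88]], giving [a_7, a_6]ᵀ = [[328], [-120]].

328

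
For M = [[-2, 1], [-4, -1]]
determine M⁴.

[[-36, 9], [-36, -27]]

M² = [[0, -3], [12, -3]]
M³ = [[12, 3], [-12, 15]]
M⁴ = [[-36, 9], [-36, -27]]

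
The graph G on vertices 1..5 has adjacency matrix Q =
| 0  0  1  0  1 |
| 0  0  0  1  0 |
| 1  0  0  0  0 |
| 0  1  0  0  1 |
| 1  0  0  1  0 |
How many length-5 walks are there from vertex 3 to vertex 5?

0

The number of length-5 walks from vertex 3 to vertex 5 is entry (3,5) of Q⁵, where Q is the adjacency matrix.
Q² = [[2, 0, 0, 1, 0], [0, 1, 0, 0, 1], [0, 0, 1, 0, 1], [1, 0, 0, 2, 0], [0, 1, 1, 0, 2]]
Q³ = [[0, 1, 2, 0, 3], [1, 0, 0, 2, 0], [2, 0, 0, 1, 0], [0, 2, 1, 0, 3], [3, 0, 0, 3, 0]]
Q⁴ = [[5, 0, 0, 4, 0], [0, 2, 1, 0, 3], [0, 1, 2, 0, 3], [4, 0, 0, 5, 0], [0, 3, 3, 0, 6]]
Q⁵ = [[0, 4, 5, 0, 9], [4, 0, 0, 5, 0], [5, 0, 0, 4, 0], [0, 5, 4, 0, 9], [9, 0, 0, 9, 0]]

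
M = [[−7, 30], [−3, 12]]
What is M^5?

[[−1867, 6330], [−633, 2142]]

tr M = 5 and det M = 6, so the characteristic polynomial is λ² − (5)λ + (6) with roots 2 and 3.
Eigenvectors give P = [[10, 3], [3, 1]] with P⁻¹ = [[1, −3], [−3, 10]], and M = P·diag(2, 3)·P⁻¹.
Then M^5 = P·diag(32, 243)·P⁻¹ = [[320, 729], [96, 243]] · [[1, −3], [−3, 10]] = [[−1867, 6330], [−633, 2142]].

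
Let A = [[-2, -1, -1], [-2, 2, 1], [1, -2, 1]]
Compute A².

[[5, 2, 0], [1, 4, 5], [3, -7, -2]]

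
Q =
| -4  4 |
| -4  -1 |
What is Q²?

[[0, -20], [20, -15]]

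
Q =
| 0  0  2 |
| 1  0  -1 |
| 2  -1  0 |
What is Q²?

[[4, -2, 0], [-2, 1, 2], [-1, 0, 5]]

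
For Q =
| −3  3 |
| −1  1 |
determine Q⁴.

[[24, −24], [8, −8]]

Q² = [[6, −6], [2, −2]]
Q³ = [[−12, 12], [−4, 4]]
Q⁴ = [[24, −24], [8, −8]]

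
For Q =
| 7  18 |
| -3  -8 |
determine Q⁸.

tr Q = -1 and det Q = -2, so the characteristic polynomial is λ² − (-1)λ + (-2) with roots -2 and 1.
Eigenvectors give P = [[-2, -3], [1, 1]] with P⁻¹ = [[1, 3], [-1, -2]], and Q = P·diag(-2, 1)·P⁻¹.
Then Q⁸ = P·diag(256, 1)·P⁻¹ = [[-512, -3], [256, 1]] · [[1, 3], [-1, -2]] = [[-509, -1530], [255, 766]].

[[-509, -1530], [255, 766]]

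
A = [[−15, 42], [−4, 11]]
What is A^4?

[[561, −1680], [160, −479]]

tr A = −4 and det A = 3, so the characteristic polynomial is λ² − (−4)λ + (3) with roots −1 and −3.
Eigenvectors give P = [[3, −7], [1, −2]] with P⁻¹ = [[−2, 7], [−1, 3]], and A = P·diag(−1, −3)·P⁻¹.
Then A^4 = P·diag(1, 81)·P⁻¹ = [[3, −567], [1, −162]] · [[−2, 7], [−1, 3]] = [[561, −1680], [160, −479]].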